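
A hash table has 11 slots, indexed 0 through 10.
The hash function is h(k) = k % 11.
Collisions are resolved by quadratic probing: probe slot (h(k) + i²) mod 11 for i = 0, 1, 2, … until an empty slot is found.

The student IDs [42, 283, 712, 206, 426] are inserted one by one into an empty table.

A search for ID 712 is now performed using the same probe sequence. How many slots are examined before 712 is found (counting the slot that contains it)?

3

Insert 42: h=9, slot 9 empty -> index 9.
Insert 283: h=8, slot 8 empty -> index 8.
Insert 712: h=8, slots 8,9 occupied -> index 1.
Insert 206: h=8, slots 8,9,1 occupied -> index 6.
Insert 426: h=8, slots 8,9,1,6 occupied -> index 2.
Table: [—, 712, 426, —, —, —, 206, —, 283, 42, —]
Lookup 712: h=8, probe 8,9,1 → found at 1.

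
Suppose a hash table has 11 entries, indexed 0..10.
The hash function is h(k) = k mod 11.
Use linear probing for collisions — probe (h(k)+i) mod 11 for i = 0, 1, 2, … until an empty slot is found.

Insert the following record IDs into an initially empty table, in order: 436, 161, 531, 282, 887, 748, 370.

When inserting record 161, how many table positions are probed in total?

2

Insert 436: h=7, slot 7 empty => index 7.
Insert 161: h=7, slot 7 occupied => index 8.
Insert 531: h=3, slot 3 empty => index 3.
Insert 282: h=7, slots 7,8 occupied => index 9.
Insert 887: h=7, slots 7,8,9 occupied => index 10.
Insert 748: h=0, slot 0 empty => index 0.
Insert 370: h=7, slots 7,8,9,10,0 occupied => index 1.
Table: [748, 370, -, 531, -, -, -, 436, 161, 282, 887]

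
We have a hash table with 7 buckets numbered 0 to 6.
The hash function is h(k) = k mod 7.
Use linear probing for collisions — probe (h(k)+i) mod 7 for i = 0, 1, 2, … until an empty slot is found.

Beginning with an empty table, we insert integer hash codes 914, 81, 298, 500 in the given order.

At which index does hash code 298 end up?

914: h=4 → slot 4
81: h=4, probe 4,5 → slot 5
298: h=4, probe 4,5,6 → slot 6
500: h=3 → slot 3
Table: [∅, ∅, ∅, 500, 914, 81, 298]

6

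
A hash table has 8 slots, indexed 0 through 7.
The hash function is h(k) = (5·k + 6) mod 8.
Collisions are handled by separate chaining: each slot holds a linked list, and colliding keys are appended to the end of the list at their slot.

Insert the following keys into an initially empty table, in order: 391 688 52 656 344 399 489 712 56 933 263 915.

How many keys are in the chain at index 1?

391 -> bucket 1
688 -> bucket 6
52 -> bucket 2
656 -> bucket 6 (collision)
344 -> bucket 6 (collision)
399 -> bucket 1 (collision)
489 -> bucket 3
712 -> bucket 6 (collision)
56 -> bucket 6 (collision)
933 -> bucket 7
263 -> bucket 1 (collision)
915 -> bucket 5
Final buckets:
0: -
1: 391 -> 399 -> 263
2: 52
3: 489
4: -
5: 915
6: 688 -> 656 -> 344 -> 712 -> 56
7: 933

3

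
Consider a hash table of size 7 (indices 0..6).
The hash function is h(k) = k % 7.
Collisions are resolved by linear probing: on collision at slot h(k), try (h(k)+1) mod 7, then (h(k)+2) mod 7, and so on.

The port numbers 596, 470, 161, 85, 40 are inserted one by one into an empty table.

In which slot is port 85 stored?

3

596: h=1 → slot 1
470: h=1, probe 1,2 → slot 2
161: h=0 → slot 0
85: h=1, probe 1,2,3 → slot 3
40: h=5 → slot 5
Table: [161, 596, 470, 85, _, 40, _]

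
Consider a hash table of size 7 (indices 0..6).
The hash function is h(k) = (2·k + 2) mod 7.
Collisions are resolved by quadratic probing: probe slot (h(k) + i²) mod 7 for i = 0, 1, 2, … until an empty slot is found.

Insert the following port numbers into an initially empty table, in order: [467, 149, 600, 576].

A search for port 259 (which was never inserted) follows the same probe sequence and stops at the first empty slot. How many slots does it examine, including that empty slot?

467 hashes to 5; slot 5 is free → place at 5.
149 hashes to 6; slot 6 is free → place at 6.
600 hashes to 5; 5,6 taken → place at 2.
576 hashes to 6; 6 taken → place at 0.
Table: [576, ., 600, ., ., 467, 149]
Lookup 259: h=2, probe 2,3 → slot 3 empty, not found.

2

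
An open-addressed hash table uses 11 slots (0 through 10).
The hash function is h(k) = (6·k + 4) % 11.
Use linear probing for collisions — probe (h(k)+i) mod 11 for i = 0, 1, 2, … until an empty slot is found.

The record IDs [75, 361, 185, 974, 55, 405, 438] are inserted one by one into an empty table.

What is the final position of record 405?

Insert 75: h=3, slot 3 empty -> index 3.
Insert 361: h=3, slot 3 occupied -> index 4.
Insert 185: h=3, slots 3,4 occupied -> index 5.
Insert 974: h=7, slot 7 empty -> index 7.
Insert 55: h=4, slots 4,5 occupied -> index 6.
Insert 405: h=3, slots 3,4,5,6,7 occupied -> index 8.
Insert 438: h=3, slots 3,4,5,6,7,8 occupied -> index 9.
Table: [-, -, -, 75, 361, 185, 55, 974, 405, 438, -]

8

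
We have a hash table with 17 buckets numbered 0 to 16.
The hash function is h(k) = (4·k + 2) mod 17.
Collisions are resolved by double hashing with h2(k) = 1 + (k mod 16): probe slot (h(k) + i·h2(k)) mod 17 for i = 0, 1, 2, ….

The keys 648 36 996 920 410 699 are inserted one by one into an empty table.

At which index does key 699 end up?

5

648: h=10 -> slot 10
36: h=10, h2=5, probe 10,15 -> slot 15
996: h=8 -> slot 8
920: h=10, h2=9, probe 10,2 -> slot 2
410: h=10, h2=11, probe 10,4 -> slot 4
699: h=10, h2=12, probe 10,5 -> slot 5
Table: [—, —, 920, —, 410, 699, —, —, 996, —, 648, —, —, —, —, 36, —]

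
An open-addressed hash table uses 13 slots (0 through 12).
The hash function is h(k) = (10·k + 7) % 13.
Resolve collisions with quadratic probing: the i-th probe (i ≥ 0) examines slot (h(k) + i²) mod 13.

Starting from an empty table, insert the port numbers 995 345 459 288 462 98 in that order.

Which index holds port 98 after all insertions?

2

995: h=12 => slot 12
345: h=12, probe 12,0 => slot 0
459: h=8 => slot 8
288: h=1 => slot 1
462: h=12, probe 12,0,3 => slot 3
98: h=12, probe 12,0,3,8,2 => slot 2
Table: [345, 288, 98, 462, _, _, _, _, 459, _, _, _, 995]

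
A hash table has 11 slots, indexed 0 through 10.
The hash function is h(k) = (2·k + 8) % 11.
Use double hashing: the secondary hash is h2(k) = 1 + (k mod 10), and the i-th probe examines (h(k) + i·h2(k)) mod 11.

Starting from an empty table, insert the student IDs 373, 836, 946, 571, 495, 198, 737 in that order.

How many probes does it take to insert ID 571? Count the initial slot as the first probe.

373: h=6 => slot 6
836: h=8 => slot 8
946: h=8, h2=7, probe 8,4 => slot 4
571: h=6, h2=2, probe 6,8,10 => slot 10
495: h=8, h2=6, probe 8,3 => slot 3
198: h=8, h2=9, probe 8,6,4,2 => slot 2
737: h=8, h2=8, probe 8,5 => slot 5
Table: [., ., 198, 495, 946, 737, 373, ., 836, ., 571]

3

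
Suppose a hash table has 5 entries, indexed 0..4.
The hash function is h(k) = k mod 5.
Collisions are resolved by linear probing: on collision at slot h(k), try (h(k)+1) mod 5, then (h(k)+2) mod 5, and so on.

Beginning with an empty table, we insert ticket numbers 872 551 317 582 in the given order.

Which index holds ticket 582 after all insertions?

4

Insert 872: h=2, slot 2 empty → index 2.
Insert 551: h=1, slot 1 empty → index 1.
Insert 317: h=2, slot 2 occupied → index 3.
Insert 582: h=2, slots 2,3 occupied → index 4.
Table: [∅, 551, 872, 317, 582]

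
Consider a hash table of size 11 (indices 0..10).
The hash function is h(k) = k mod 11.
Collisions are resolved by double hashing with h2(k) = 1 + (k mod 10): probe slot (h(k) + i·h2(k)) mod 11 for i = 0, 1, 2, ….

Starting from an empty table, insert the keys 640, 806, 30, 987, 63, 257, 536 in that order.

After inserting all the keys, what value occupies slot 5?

640 hashes to 2; slot 2 is free -> place at 2.
806 hashes to 3; slot 3 is free -> place at 3.
30 hashes to 8; slot 8 is free -> place at 8.
987 hashes to 8, h2=8; 8 taken -> place at 5.
63 hashes to 8, h2=4; 8 taken -> place at 1.
257 hashes to 4; slot 4 is free -> place at 4.
536 hashes to 8, h2=7; 8,4 taken -> place at 0.
Table: [536, 63, 640, 806, 257, 987, —, —, 30, —, —]

987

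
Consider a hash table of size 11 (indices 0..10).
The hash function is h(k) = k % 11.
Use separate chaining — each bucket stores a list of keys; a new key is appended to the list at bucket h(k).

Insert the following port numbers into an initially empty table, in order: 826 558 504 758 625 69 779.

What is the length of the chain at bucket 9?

3

826 -> bucket 1
558 -> bucket 8
504 -> bucket 9
758 -> bucket 10
625 -> bucket 9 (collision)
69 -> bucket 3
779 -> bucket 9 (collision)
Final buckets:
0: ∅
1: 826
2: ∅
3: 69
4: ∅
5: ∅
6: ∅
7: ∅
8: 558
9: 504 -> 625 -> 779
10: 758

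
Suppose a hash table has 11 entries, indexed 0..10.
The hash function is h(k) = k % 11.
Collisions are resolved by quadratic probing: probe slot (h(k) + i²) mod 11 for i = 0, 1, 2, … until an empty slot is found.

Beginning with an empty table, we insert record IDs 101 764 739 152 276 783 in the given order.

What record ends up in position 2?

101: h=2 => slot 2
764: h=5 => slot 5
739: h=2, probe 2,3 => slot 3
152: h=9 => slot 9
276: h=1 => slot 1
783: h=2, probe 2,3,6 => slot 6
Table: [-, 276, 101, 739, -, 764, 783, -, -, 152, -]

101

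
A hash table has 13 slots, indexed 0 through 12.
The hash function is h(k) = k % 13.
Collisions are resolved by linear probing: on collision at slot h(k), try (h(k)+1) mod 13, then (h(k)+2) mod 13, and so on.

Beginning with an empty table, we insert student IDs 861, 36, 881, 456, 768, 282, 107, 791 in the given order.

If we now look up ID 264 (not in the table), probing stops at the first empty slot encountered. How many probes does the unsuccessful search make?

2

861: h=3 → slot 3
36: h=10 → slot 10
881: h=10, probe 10,11 → slot 11
456: h=1 → slot 1
768: h=1, probe 1,2 → slot 2
282: h=9 → slot 9
107: h=3, probe 3,4 → slot 4
791: h=11, probe 11,12 → slot 12
Table: [—, 456, 768, 861, 107, —, —, —, —, 282, 36, 881, 791]
Lookup 264: h=4, probe 4,5 → slot 5 empty, not found.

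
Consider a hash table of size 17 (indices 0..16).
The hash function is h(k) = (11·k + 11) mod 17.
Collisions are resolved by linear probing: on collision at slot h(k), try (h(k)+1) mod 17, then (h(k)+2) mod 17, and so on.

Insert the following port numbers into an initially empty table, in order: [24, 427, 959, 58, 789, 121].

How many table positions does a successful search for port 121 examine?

2

24 hashes to 3; slot 3 is free → place at 3.
427 hashes to 16; slot 16 is free → place at 16.
959 hashes to 3; 3 taken → place at 4.
58 hashes to 3; 3,4 taken → place at 5.
789 hashes to 3; 3,4,5 taken → place at 6.
121 hashes to 16; 16 taken → place at 0.
Table: [121, ., ., 24, 959, 58, 789, ., ., ., ., ., ., ., ., ., 427]
Lookup 121: h=16, probe 16,0 → found at 0.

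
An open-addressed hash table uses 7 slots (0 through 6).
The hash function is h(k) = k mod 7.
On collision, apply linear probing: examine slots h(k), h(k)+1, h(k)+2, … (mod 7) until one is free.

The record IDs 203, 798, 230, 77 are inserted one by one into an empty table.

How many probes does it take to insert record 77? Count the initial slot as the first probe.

3

203: h=0 → slot 0
798: h=0, probe 0,1 → slot 1
230: h=6 → slot 6
77: h=0, probe 0,1,2 → slot 2
Table: [203, 798, 77, _, _, _, 230]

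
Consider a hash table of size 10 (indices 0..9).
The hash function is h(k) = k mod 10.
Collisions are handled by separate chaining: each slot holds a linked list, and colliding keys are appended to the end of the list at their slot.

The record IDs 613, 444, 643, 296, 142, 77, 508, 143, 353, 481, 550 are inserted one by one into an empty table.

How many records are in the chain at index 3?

4

Insert 613: h=3, bucket 3 empty → new chain.
Insert 444: h=4, bucket 4 empty → new chain.
Insert 643: h=3, bucket 3 nonempty → append to chain.
Insert 296: h=6, bucket 6 empty → new chain.
Insert 142: h=2, bucket 2 empty → new chain.
Insert 77: h=7, bucket 7 empty → new chain.
Insert 508: h=8, bucket 8 empty → new chain.
Insert 143: h=3, bucket 3 nonempty → append to chain.
Insert 353: h=3, bucket 3 nonempty → append to chain.
Insert 481: h=1, bucket 1 empty → new chain.
Insert 550: h=0, bucket 0 empty → new chain.
Final buckets:
0: 550
1: 481
2: 142
3: 613 -> 643 -> 143 -> 353
4: 444
5: -
6: 296
7: 77
8: 508
9: -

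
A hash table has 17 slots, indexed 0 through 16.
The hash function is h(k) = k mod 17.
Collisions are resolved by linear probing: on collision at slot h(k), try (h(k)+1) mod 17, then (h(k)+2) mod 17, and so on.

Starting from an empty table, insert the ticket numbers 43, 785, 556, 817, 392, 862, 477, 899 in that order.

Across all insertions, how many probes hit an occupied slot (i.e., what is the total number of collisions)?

Insert 43: h=9, slot 9 empty => index 9.
Insert 785: h=3, slot 3 empty => index 3.
Insert 556: h=12, slot 12 empty => index 12.
Insert 817: h=1, slot 1 empty => index 1.
Insert 392: h=1, slot 1 occupied => index 2.
Insert 862: h=12, slot 12 occupied => index 13.
Insert 477: h=1, slots 1,2,3 occupied => index 4.
Insert 899: h=15, slot 15 empty => index 15.
Table: [∅, 817, 392, 785, 477, ∅, ∅, ∅, ∅, 43, ∅, ∅, 556, 862, ∅, 899, ∅]

5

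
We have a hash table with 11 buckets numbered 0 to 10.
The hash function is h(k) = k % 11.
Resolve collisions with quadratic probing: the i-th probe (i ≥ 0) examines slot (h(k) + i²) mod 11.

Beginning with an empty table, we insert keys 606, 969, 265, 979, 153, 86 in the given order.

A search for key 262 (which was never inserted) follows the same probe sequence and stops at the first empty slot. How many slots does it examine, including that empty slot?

4

606 hashes to 1; slot 1 is free -> place at 1.
969 hashes to 1; 1 taken -> place at 2.
265 hashes to 1; 1,2 taken -> place at 5.
979 hashes to 0; slot 0 is free -> place at 0.
153 hashes to 10; slot 10 is free -> place at 10.
86 hashes to 9; slot 9 is free -> place at 9.
Table: [979, 606, 969, _, _, 265, _, _, _, 86, 153]
Lookup 262: h=9, probe 9,10,2,7 → slot 7 empty, not found.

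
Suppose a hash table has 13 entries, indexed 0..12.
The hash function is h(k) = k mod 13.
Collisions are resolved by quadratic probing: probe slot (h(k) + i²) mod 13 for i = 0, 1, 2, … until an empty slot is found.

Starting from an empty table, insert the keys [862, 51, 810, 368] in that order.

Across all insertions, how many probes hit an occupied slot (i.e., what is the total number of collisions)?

Insert 862: h=4, slot 4 empty -> index 4.
Insert 51: h=12, slot 12 empty -> index 12.
Insert 810: h=4, slot 4 occupied -> index 5.
Insert 368: h=4, slots 4,5 occupied -> index 8.
Table: [., ., ., ., 862, 810, ., ., 368, ., ., ., 51]

3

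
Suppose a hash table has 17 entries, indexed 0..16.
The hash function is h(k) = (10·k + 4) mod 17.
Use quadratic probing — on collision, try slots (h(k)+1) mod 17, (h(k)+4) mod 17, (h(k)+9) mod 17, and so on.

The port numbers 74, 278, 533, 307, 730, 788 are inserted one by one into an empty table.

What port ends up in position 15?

74: h=13 → slot 13
278: h=13, probe 13,14 → slot 14
533: h=13, probe 13,14,0 → slot 0
307: h=14, probe 14,15 → slot 15
730: h=11 → slot 11
788: h=13, probe 13,14,0,5 → slot 5
Table: [533, _, _, _, _, 788, _, _, _, _, _, 730, _, 74, 278, 307, _]

307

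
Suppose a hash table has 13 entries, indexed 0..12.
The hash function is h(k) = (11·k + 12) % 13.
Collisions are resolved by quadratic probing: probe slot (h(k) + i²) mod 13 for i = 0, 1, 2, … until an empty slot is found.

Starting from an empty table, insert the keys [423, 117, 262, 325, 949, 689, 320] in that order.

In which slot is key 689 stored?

423 hashes to 11; slot 11 is free → place at 11.
117 hashes to 12; slot 12 is free → place at 12.
262 hashes to 8; slot 8 is free → place at 8.
325 hashes to 12; 12 taken → place at 0.
949 hashes to 12; 12,0 taken → place at 3.
689 hashes to 12; 12,0,3,8 taken → place at 2.
320 hashes to 9; slot 9 is free → place at 9.
Table: [325, ∅, 689, 949, ∅, ∅, ∅, ∅, 262, 320, ∅, 423, 117]

2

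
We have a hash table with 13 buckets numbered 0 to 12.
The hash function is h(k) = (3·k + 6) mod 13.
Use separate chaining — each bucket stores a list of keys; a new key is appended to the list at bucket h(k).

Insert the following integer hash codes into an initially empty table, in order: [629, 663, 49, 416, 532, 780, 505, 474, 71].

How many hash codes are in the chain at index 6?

3

629 → bucket 8
663 → bucket 6
49 → bucket 10
416 → bucket 6 (collision)
532 → bucket 3
780 → bucket 6 (collision)
505 → bucket 0
474 → bucket 11
71 → bucket 11 (collision)
Final buckets:
0: 505
1: ∅
2: ∅
3: 532
4: ∅
5: ∅
6: 663 -> 416 -> 780
7: ∅
8: 629
9: ∅
10: 49
11: 474 -> 71
12: ∅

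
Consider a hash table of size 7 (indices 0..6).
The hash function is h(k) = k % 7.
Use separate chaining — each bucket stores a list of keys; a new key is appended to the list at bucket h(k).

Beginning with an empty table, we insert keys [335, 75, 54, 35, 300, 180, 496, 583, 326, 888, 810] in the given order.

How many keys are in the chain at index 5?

335 -> bucket 6
75 -> bucket 5
54 -> bucket 5 (collision)
35 -> bucket 0
300 -> bucket 6 (collision)
180 -> bucket 5 (collision)
496 -> bucket 6 (collision)
583 -> bucket 2
326 -> bucket 4
888 -> bucket 6 (collision)
810 -> bucket 5 (collision)
Final buckets:
0: 35
1: —
2: 583
3: —
4: 326
5: 75 -> 54 -> 180 -> 810
6: 335 -> 300 -> 496 -> 888

4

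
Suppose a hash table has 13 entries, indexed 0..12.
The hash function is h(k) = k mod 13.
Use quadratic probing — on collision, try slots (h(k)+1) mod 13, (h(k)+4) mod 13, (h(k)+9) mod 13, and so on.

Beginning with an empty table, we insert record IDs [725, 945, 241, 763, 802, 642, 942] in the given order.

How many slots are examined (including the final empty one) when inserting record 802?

725: h=10 -> slot 10
945: h=9 -> slot 9
241: h=7 -> slot 7
763: h=9, probe 9,10,0 -> slot 0
802: h=9, probe 9,10,0,5 -> slot 5
642: h=5, probe 5,6 -> slot 6
942: h=6, probe 6,7,10,2 -> slot 2
Table: [763, _, 942, _, _, 802, 642, 241, _, 945, 725, _, _]

4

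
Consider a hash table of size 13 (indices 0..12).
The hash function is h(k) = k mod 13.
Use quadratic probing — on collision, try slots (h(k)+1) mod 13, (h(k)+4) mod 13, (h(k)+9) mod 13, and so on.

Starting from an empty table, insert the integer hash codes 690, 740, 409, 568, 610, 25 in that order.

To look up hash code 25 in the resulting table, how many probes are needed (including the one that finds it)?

3

690: h=1 -> slot 1
740: h=12 -> slot 12
409: h=6 -> slot 6
568: h=9 -> slot 9
610: h=12, probe 12,0 -> slot 0
25: h=12, probe 12,0,3 -> slot 3
Table: [610, 690, ., 25, ., ., 409, ., ., 568, ., ., 740]
Lookup 25: h=12, probe 12,0,3 → found at 3.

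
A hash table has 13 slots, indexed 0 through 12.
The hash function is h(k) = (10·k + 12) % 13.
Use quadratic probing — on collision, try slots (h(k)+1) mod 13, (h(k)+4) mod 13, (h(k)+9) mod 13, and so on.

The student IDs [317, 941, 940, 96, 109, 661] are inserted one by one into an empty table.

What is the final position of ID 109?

Insert 317: h=10, slot 10 empty => index 10.
Insert 941: h=10, slot 10 occupied => index 11.
Insert 940: h=0, slot 0 empty => index 0.
Insert 96: h=10, slots 10,11 occupied => index 1.
Insert 109: h=10, slots 10,11,1 occupied => index 6.
Insert 661: h=5, slot 5 empty => index 5.
Table: [940, 96, ., ., ., 661, 109, ., ., ., 317, 941, .]

6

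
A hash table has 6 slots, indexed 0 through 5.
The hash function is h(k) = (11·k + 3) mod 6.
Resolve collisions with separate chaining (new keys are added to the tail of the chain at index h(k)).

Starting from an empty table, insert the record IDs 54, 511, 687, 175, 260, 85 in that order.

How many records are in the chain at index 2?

Insert 54: h=3, bucket 3 empty → new chain.
Insert 511: h=2, bucket 2 empty → new chain.
Insert 687: h=0, bucket 0 empty → new chain.
Insert 175: h=2, bucket 2 nonempty → append to chain.
Insert 260: h=1, bucket 1 empty → new chain.
Insert 85: h=2, bucket 2 nonempty → append to chain.
Final buckets:
0: 687
1: 260
2: 511 -> 175 -> 85
3: 54
4: .
5: .

3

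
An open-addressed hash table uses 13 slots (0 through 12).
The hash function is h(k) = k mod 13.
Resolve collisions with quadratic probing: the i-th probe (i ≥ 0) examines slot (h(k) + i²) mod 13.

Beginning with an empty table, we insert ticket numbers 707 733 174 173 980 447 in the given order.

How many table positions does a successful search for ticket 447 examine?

Insert 707: h=5, slot 5 empty -> index 5.
Insert 733: h=5, slot 5 occupied -> index 6.
Insert 174: h=5, slots 5,6 occupied -> index 9.
Insert 173: h=4, slot 4 empty -> index 4.
Insert 980: h=5, slots 5,6,9 occupied -> index 1.
Insert 447: h=5, slots 5,6,9,1 occupied -> index 8.
Table: [., 980, ., ., 173, 707, 733, ., 447, 174, ., ., .]
Lookup 447: h=5, probe 5,6,9,1,8 → found at 8.

5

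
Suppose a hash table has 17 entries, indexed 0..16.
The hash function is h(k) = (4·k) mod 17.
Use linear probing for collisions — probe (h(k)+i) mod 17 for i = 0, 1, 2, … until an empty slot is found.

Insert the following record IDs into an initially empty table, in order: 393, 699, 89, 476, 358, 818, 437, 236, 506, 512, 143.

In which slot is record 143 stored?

13

393 hashes to 8; slot 8 is free => place at 8.
699 hashes to 8; 8 taken => place at 9.
89 hashes to 16; slot 16 is free => place at 16.
476 hashes to 0; slot 0 is free => place at 0.
358 hashes to 4; slot 4 is free => place at 4.
818 hashes to 8; 8,9 taken => place at 10.
437 hashes to 14; slot 14 is free => place at 14.
236 hashes to 9; 9,10 taken => place at 11.
506 hashes to 1; slot 1 is free => place at 1.
512 hashes to 8; 8,9,10,11 taken => place at 12.
143 hashes to 11; 11,12 taken => place at 13.
Table: [476, 506, ∅, ∅, 358, ∅, ∅, ∅, 393, 699, 818, 236, 512, 143, 437, ∅, 89]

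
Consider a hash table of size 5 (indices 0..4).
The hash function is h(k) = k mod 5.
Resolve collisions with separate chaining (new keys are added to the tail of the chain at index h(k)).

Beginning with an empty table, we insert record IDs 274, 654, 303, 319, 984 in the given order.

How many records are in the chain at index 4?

274 → bucket 4
654 → bucket 4 (collision)
303 → bucket 3
319 → bucket 4 (collision)
984 → bucket 4 (collision)
Final buckets:
0: .
1: .
2: .
3: 303
4: 274 -> 654 -> 319 -> 984

4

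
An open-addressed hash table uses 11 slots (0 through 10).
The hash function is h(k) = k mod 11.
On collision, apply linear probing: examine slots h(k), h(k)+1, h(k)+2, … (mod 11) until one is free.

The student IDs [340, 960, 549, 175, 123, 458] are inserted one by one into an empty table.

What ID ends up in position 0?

549

Insert 340: h=10, slot 10 empty -> index 10.
Insert 960: h=3, slot 3 empty -> index 3.
Insert 549: h=10, slot 10 occupied -> index 0.
Insert 175: h=10, slots 10,0 occupied -> index 1.
Insert 123: h=2, slot 2 empty -> index 2.
Insert 458: h=7, slot 7 empty -> index 7.
Table: [549, 175, 123, 960, —, —, —, 458, —, —, 340]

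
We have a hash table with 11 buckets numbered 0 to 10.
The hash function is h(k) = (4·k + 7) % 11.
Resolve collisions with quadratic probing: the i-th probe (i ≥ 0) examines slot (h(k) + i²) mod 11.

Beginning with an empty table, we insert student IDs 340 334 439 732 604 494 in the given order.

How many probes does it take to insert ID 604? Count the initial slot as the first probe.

3

340: h=3 -> slot 3
334: h=1 -> slot 1
439: h=3, probe 3,4 -> slot 4
732: h=9 -> slot 9
604: h=3, probe 3,4,7 -> slot 7
494: h=3, probe 3,4,7,1,8 -> slot 8
Table: [_, 334, _, 340, 439, _, _, 604, 494, 732, _]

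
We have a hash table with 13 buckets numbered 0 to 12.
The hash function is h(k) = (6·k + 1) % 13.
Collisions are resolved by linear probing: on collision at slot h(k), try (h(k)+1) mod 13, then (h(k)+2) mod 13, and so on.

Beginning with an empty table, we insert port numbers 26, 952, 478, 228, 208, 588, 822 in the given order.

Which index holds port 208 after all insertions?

26: h=1 => slot 1
952: h=6 => slot 6
478: h=9 => slot 9
228: h=4 => slot 4
208: h=1, probe 1,2 => slot 2
588: h=6, probe 6,7 => slot 7
822: h=6, probe 6,7,8 => slot 8
Table: [—, 26, 208, —, 228, —, 952, 588, 822, 478, —, —, —]

2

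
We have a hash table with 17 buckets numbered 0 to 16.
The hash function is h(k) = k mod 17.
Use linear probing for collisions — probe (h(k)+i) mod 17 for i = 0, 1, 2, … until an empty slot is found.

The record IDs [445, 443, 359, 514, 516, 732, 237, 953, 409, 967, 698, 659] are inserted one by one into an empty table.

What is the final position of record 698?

445 hashes to 3; slot 3 is free -> place at 3.
443 hashes to 1; slot 1 is free -> place at 1.
359 hashes to 2; slot 2 is free -> place at 2.
514 hashes to 4; slot 4 is free -> place at 4.
516 hashes to 6; slot 6 is free -> place at 6.
732 hashes to 1; 1,2,3,4 taken -> place at 5.
237 hashes to 16; slot 16 is free -> place at 16.
953 hashes to 1; 1,2,3,4,5,6 taken -> place at 7.
409 hashes to 1; 1,2,3,4,5,6,7 taken -> place at 8.
967 hashes to 15; slot 15 is free -> place at 15.
698 hashes to 1; 1,2,3,4,5,6,7,8 taken -> place at 9.
659 hashes to 13; slot 13 is free -> place at 13.
Table: [—, 443, 359, 445, 514, 732, 516, 953, 409, 698, —, —, —, 659, —, 967, 237]

9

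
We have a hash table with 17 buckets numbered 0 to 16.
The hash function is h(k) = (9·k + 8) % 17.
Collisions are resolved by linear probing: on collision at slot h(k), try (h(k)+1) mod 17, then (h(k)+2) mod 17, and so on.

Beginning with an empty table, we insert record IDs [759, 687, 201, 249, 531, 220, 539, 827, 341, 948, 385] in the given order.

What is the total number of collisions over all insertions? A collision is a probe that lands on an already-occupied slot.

9

759: h=5 => slot 5
687: h=3 => slot 3
201: h=15 => slot 15
249: h=5, probe 5,6 => slot 6
531: h=10 => slot 10
220: h=16 => slot 16
539: h=14 => slot 14
827: h=5, probe 5,6,7 => slot 7
341: h=0 => slot 0
948: h=6, probe 6,7,8 => slot 8
385: h=5, probe 5,6,7,8,9 => slot 9
Table: [341, ∅, ∅, 687, ∅, 759, 249, 827, 948, 385, 531, ∅, ∅, ∅, 539, 201, 220]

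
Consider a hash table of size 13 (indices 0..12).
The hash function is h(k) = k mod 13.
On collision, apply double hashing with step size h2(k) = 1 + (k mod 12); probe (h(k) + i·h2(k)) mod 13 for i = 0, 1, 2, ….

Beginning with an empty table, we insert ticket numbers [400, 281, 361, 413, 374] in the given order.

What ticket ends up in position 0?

374

400: h=10 → slot 10
281: h=8 → slot 8
361: h=10, h2=2, probe 10,12 → slot 12
413: h=10, h2=6, probe 10,3 → slot 3
374: h=10, h2=3, probe 10,0 → slot 0
Table: [374, _, _, 413, _, _, _, _, 281, _, 400, _, 361]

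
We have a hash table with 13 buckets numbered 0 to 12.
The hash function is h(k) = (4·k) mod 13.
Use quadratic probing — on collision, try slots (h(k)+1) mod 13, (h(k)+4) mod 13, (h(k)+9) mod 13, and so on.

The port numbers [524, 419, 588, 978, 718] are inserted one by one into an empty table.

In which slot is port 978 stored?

8

524: h=3 → slot 3
419: h=12 → slot 12
588: h=12, probe 12,0 → slot 0
978: h=12, probe 12,0,3,8 → slot 8
718: h=12, probe 12,0,3,8,2 → slot 2
Table: [588, ∅, 718, 524, ∅, ∅, ∅, ∅, 978, ∅, ∅, ∅, 419]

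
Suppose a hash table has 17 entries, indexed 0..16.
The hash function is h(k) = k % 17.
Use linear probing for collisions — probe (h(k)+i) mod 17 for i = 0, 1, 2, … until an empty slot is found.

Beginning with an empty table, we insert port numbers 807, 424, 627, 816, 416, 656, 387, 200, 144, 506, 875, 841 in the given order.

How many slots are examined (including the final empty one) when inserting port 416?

2

807 hashes to 8; slot 8 is free -> place at 8.
424 hashes to 16; slot 16 is free -> place at 16.
627 hashes to 15; slot 15 is free -> place at 15.
816 hashes to 0; slot 0 is free -> place at 0.
416 hashes to 8; 8 taken -> place at 9.
656 hashes to 10; slot 10 is free -> place at 10.
387 hashes to 13; slot 13 is free -> place at 13.
200 hashes to 13; 13 taken -> place at 14.
144 hashes to 8; 8,9,10 taken -> place at 11.
506 hashes to 13; 13,14,15,16,0 taken -> place at 1.
875 hashes to 8; 8,9,10,11 taken -> place at 12.
841 hashes to 8; 8,9,10,11,12,13,14,15,16,0,1 taken -> place at 2.
Table: [816, 506, 841, —, —, —, —, —, 807, 416, 656, 144, 875, 387, 200, 627, 424]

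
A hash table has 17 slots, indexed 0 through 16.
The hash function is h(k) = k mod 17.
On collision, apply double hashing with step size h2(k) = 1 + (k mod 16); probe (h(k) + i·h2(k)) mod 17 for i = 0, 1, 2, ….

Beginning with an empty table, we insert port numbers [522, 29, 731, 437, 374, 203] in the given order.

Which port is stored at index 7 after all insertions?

522: h=12 -> slot 12
29: h=12, h2=14, probe 12,9 -> slot 9
731: h=0 -> slot 0
437: h=12, h2=6, probe 12,1 -> slot 1
374: h=0, h2=7, probe 0,7 -> slot 7
203: h=16 -> slot 16
Table: [731, 437, —, —, —, —, —, 374, —, 29, —, —, 522, —, —, —, 203]

374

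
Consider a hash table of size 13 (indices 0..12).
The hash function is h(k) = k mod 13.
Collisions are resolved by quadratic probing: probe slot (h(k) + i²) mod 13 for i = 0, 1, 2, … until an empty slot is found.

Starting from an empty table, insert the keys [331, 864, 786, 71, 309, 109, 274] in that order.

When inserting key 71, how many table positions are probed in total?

4

Insert 331: h=6, slot 6 empty => index 6.
Insert 864: h=6, slot 6 occupied => index 7.
Insert 786: h=6, slots 6,7 occupied => index 10.
Insert 71: h=6, slots 6,7,10 occupied => index 2.
Insert 309: h=10, slot 10 occupied => index 11.
Insert 109: h=5, slot 5 empty => index 5.
Insert 274: h=1, slot 1 empty => index 1.
Table: [-, 274, 71, -, -, 109, 331, 864, -, -, 786, 309, -]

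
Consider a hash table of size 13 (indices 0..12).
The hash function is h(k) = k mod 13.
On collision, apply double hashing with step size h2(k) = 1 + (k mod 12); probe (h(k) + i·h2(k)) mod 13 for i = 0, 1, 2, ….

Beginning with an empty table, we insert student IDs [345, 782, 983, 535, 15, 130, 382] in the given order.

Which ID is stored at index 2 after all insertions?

782

Insert 345: h=7, slot 7 empty → index 7.
Insert 782: h=2, slot 2 empty → index 2.
Insert 983: h=8, slot 8 empty → index 8.
Insert 535: h=2, h2=8, slot 2 occupied → index 10.
Insert 15: h=2, h2=4, slot 2 occupied → index 6.
Insert 130: h=0, slot 0 empty → index 0.
Insert 382: h=5, slot 5 empty → index 5.
Table: [130, -, 782, -, -, 382, 15, 345, 983, -, 535, -, -]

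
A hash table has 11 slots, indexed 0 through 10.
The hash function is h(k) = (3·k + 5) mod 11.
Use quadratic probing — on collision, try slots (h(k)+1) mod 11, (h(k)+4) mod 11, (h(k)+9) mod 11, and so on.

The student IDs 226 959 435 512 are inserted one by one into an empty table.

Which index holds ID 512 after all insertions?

226 hashes to 1; slot 1 is free => place at 1.
959 hashes to 0; slot 0 is free => place at 0.
435 hashes to 1; 1 taken => place at 2.
512 hashes to 1; 1,2 taken => place at 5.
Table: [959, 226, 435, _, _, 512, _, _, _, _, _]

5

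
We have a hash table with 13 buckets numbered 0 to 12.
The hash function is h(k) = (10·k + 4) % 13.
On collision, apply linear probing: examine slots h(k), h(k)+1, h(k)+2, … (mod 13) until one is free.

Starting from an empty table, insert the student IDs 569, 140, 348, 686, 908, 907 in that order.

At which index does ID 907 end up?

569 hashes to 0; slot 0 is free => place at 0.
140 hashes to 0; 0 taken => place at 1.
348 hashes to 0; 0,1 taken => place at 2.
686 hashes to 0; 0,1,2 taken => place at 3.
908 hashes to 10; slot 10 is free => place at 10.
907 hashes to 0; 0,1,2,3 taken => place at 4.
Table: [569, 140, 348, 686, 907, -, -, -, -, -, 908, -, -]

4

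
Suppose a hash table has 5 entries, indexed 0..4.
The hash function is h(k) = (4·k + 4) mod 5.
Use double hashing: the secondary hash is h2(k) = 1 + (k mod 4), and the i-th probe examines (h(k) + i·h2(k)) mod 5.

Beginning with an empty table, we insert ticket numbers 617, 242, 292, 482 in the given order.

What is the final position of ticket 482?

1

Insert 617: h=2, slot 2 empty → index 2.
Insert 242: h=2, h2=3, slot 2 occupied → index 0.
Insert 292: h=2, h2=1, slot 2 occupied → index 3.
Insert 482: h=2, h2=3, slots 2,0,3 occupied → index 1.
Table: [242, 482, 617, 292, —]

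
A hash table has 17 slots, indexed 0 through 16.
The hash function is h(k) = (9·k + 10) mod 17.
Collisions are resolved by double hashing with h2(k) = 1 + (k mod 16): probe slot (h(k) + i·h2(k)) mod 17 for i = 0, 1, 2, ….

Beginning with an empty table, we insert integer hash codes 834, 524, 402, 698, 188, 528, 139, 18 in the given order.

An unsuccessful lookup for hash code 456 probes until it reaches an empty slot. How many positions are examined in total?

Insert 834: h=2, slot 2 empty → index 2.
Insert 524: h=0, slot 0 empty → index 0.
Insert 402: h=7, slot 7 empty → index 7.
Insert 698: h=2, h2=11, slot 2 occupied → index 13.
Insert 188: h=2, h2=13, slot 2 occupied → index 15.
Insert 528: h=2, h2=1, slot 2 occupied → index 3.
Insert 139: h=3, h2=12, slots 3,15 occupied → index 10.
Insert 18: h=2, h2=3, slot 2 occupied → index 5.
Table: [524, _, 834, 528, _, 18, _, 402, _, _, 139, _, _, 698, _, 188, _]
Lookup 456: h=0, h2=9, probe 0,9 → slot 9 empty, not found.

2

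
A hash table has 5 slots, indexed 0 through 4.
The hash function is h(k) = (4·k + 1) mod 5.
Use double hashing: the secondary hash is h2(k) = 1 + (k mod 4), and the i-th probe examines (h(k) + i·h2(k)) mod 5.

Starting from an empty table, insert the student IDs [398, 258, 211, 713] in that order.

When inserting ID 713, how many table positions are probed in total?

3

398: h=3 -> slot 3
258: h=3, h2=3, probe 3,1 -> slot 1
211: h=0 -> slot 0
713: h=3, h2=2, probe 3,0,2 -> slot 2
Table: [211, 258, 713, 398, .]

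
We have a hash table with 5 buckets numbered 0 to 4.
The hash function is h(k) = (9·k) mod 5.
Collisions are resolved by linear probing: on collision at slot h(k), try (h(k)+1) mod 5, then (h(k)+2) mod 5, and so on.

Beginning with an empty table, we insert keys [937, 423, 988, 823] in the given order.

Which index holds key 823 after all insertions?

Insert 937: h=3, slot 3 empty => index 3.
Insert 423: h=2, slot 2 empty => index 2.
Insert 988: h=2, slots 2,3 occupied => index 4.
Insert 823: h=2, slots 2,3,4 occupied => index 0.
Table: [823, _, 423, 937, 988]

0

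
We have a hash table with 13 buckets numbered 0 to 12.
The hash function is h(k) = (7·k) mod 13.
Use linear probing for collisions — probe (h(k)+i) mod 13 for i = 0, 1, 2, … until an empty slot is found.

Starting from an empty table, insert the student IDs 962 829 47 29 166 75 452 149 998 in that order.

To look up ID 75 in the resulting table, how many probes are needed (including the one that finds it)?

962 hashes to 0; slot 0 is free => place at 0.
829 hashes to 5; slot 5 is free => place at 5.
47 hashes to 4; slot 4 is free => place at 4.
29 hashes to 8; slot 8 is free => place at 8.
166 hashes to 5; 5 taken => place at 6.
75 hashes to 5; 5,6 taken => place at 7.
452 hashes to 5; 5,6,7,8 taken => place at 9.
149 hashes to 3; slot 3 is free => place at 3.
998 hashes to 5; 5,6,7,8,9 taken => place at 10.
Table: [962, ., ., 149, 47, 829, 166, 75, 29, 452, 998, ., .]
Lookup 75: h=5, probe 5,6,7 → found at 7.

3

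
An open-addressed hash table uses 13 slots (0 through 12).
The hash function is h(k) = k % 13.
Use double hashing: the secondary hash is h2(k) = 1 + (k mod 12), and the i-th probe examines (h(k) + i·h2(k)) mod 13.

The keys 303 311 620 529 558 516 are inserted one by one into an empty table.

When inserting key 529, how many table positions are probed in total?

Insert 303: h=4, slot 4 empty => index 4.
Insert 311: h=12, slot 12 empty => index 12.
Insert 620: h=9, slot 9 empty => index 9.
Insert 529: h=9, h2=2, slot 9 occupied => index 11.
Insert 558: h=12, h2=7, slot 12 occupied => index 6.
Insert 516: h=9, h2=1, slot 9 occupied => index 10.
Table: [∅, ∅, ∅, ∅, 303, ∅, 558, ∅, ∅, 620, 516, 529, 311]

2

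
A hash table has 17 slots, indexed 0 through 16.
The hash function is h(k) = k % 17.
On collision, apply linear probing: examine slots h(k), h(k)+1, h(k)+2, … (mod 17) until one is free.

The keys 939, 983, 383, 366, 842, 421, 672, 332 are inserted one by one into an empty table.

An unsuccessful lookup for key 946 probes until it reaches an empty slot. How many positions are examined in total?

6

939 hashes to 4; slot 4 is free -> place at 4.
983 hashes to 14; slot 14 is free -> place at 14.
383 hashes to 9; slot 9 is free -> place at 9.
366 hashes to 9; 9 taken -> place at 10.
842 hashes to 9; 9,10 taken -> place at 11.
421 hashes to 13; slot 13 is free -> place at 13.
672 hashes to 9; 9,10,11 taken -> place at 12.
332 hashes to 9; 9,10,11,12,13,14 taken -> place at 15.
Table: [., ., ., ., 939, ., ., ., ., 383, 366, 842, 672, 421, 983, 332, .]
Lookup 946: h=11, probe 11,12,13,14,15,16 → slot 16 empty, not found.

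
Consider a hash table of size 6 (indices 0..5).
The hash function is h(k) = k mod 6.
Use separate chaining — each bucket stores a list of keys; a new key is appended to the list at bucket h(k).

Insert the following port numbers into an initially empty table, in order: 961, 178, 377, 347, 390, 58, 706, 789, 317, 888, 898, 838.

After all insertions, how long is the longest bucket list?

5

Insert 961: h=1, bucket 1 empty -> new chain.
Insert 178: h=4, bucket 4 empty -> new chain.
Insert 377: h=5, bucket 5 empty -> new chain.
Insert 347: h=5, bucket 5 nonempty -> append to chain.
Insert 390: h=0, bucket 0 empty -> new chain.
Insert 58: h=4, bucket 4 nonempty -> append to chain.
Insert 706: h=4, bucket 4 nonempty -> append to chain.
Insert 789: h=3, bucket 3 empty -> new chain.
Insert 317: h=5, bucket 5 nonempty -> append to chain.
Insert 888: h=0, bucket 0 nonempty -> append to chain.
Insert 898: h=4, bucket 4 nonempty -> append to chain.
Insert 838: h=4, bucket 4 nonempty -> append to chain.
Final buckets:
0: 390 -> 888
1: 961
2: ∅
3: 789
4: 178 -> 58 -> 706 -> 898 -> 838
5: 377 -> 347 -> 317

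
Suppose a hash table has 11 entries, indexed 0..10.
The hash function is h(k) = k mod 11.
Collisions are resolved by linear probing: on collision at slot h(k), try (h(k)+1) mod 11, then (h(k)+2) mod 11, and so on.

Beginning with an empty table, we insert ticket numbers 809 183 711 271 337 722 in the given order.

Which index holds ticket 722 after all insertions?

0

Insert 809: h=6, slot 6 empty => index 6.
Insert 183: h=7, slot 7 empty => index 7.
Insert 711: h=7, slot 7 occupied => index 8.
Insert 271: h=7, slots 7,8 occupied => index 9.
Insert 337: h=7, slots 7,8,9 occupied => index 10.
Insert 722: h=7, slots 7,8,9,10 occupied => index 0.
Table: [722, —, —, —, —, —, 809, 183, 711, 271, 337]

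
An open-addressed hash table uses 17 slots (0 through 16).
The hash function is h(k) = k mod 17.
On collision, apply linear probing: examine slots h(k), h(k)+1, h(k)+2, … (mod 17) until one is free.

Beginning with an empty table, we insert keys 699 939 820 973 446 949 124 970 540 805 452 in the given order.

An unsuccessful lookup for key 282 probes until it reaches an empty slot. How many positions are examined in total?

2

Insert 699: h=2, slot 2 empty => index 2.
Insert 939: h=4, slot 4 empty => index 4.
Insert 820: h=4, slot 4 occupied => index 5.
Insert 973: h=4, slots 4,5 occupied => index 6.
Insert 446: h=4, slots 4,5,6 occupied => index 7.
Insert 949: h=14, slot 14 empty => index 14.
Insert 124: h=5, slots 5,6,7 occupied => index 8.
Insert 970: h=1, slot 1 empty => index 1.
Insert 540: h=13, slot 13 empty => index 13.
Insert 805: h=6, slots 6,7,8 occupied => index 9.
Insert 452: h=10, slot 10 empty => index 10.
Table: [_, 970, 699, _, 939, 820, 973, 446, 124, 805, 452, _, _, 540, 949, _, _]
Lookup 282: h=10, probe 10,11 → slot 11 empty, not found.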